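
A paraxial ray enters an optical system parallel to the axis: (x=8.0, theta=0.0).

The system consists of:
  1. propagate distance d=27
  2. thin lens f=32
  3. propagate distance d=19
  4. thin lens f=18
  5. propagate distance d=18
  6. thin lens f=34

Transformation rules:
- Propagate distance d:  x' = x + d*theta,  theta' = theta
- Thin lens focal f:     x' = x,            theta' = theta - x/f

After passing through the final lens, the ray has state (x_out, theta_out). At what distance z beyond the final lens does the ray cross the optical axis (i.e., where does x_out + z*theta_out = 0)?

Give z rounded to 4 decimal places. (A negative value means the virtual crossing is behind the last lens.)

Initial: x=8.0000 theta=0.0000
After 1 (propagate distance d=27): x=8.0000 theta=0.0000
After 2 (thin lens f=32): x=8.0000 theta=-0.2500
After 3 (propagate distance d=19): x=3.2500 theta=-0.2500
After 4 (thin lens f=18): x=3.2500 theta=-31/72 (≈-0.4306)
After 5 (propagate distance d=18): x=-4.5000 theta=-31/72 (≈-0.4306)
After 6 (thin lens f=34): x=-4.5000 theta=-365/1224 (≈-0.2982)
z_focus = -x_out/theta_out = -(-4.5000)/(-365/1224) = -5508/365 ≈ -15.0904
Rounded to 4 decimal places: z = -15.0904

Answer: -15.0904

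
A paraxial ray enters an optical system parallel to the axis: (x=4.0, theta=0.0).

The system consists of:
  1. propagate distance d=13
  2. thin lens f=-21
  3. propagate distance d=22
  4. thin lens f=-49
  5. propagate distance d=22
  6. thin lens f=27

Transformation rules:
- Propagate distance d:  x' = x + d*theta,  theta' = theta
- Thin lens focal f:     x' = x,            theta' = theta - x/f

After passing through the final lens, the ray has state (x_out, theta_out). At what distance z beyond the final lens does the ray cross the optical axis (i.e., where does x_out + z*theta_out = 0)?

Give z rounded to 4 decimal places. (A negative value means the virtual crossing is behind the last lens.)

Initial: x=4.0000 theta=0.0000
After 1 (propagate distance d=13): x=4.0000 theta=0.0000
After 2 (thin lens f=-21): x=4.0000 theta=4/21 (≈0.1905)
After 3 (propagate distance d=22): x=172/21 (≈8.1905) theta=4/21 (≈0.1905)
After 4 (thin lens f=-49): x=172/21 (≈8.1905) theta=368/1029 (≈0.3576)
After 5 (propagate distance d=22): x=5508/343 (≈16.0583) theta=368/1029 (≈0.3576)
After 6 (thin lens f=27): x=5508/343 (≈16.0583) theta=-244/1029 (≈-0.2371)
z_focus = -x_out/theta_out = -(5508/343)/(-244/1029) = 4131/61 ≈ 67.7213
Rounded to 4 decimal places: z = 67.7213

Answer: 67.7213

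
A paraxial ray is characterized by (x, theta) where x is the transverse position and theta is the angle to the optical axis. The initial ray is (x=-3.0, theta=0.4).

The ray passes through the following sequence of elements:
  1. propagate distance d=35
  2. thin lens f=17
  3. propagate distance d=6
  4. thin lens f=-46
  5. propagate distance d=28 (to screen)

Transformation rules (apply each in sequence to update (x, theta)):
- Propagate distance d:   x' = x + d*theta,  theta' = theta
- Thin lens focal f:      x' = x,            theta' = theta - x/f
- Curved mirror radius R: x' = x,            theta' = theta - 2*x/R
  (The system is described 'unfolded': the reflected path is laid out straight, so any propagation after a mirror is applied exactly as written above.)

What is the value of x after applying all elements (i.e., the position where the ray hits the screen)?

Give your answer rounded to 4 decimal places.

Initial: x=-3.0000 theta=0.4000
After 1 (propagate distance d=35): x=11.0000 theta=0.4000
After 2 (thin lens f=17): x=11.0000 theta=-21/85 (≈-0.2471)
After 3 (propagate distance d=6): x=809/85 (≈9.5176) theta=-21/85 (≈-0.2471)
After 4 (thin lens f=-46): x=809/85 (≈9.5176) theta=-157/3910 (≈-0.0402)
After 5 (propagate distance d=28 (to screen)): x=16409/1955 (≈8.3934) theta=-157/3910 (≈-0.0402)
Rounded to 4 decimal places: x = 8.3934

Answer: 8.3934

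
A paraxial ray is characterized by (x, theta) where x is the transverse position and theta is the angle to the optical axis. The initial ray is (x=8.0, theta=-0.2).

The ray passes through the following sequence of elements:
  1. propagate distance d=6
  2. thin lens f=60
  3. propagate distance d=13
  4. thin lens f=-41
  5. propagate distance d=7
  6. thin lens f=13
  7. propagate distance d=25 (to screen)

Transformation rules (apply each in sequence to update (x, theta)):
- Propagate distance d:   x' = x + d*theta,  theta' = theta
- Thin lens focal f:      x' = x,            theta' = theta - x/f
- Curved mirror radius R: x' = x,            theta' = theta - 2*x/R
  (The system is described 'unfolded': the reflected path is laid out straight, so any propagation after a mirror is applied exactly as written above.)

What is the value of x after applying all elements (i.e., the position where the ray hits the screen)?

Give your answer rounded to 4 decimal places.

Initial: x=8.0000 theta=-0.2000
After 1 (propagate distance d=6): x=6.8000 theta=-0.2000
After 2 (thin lens f=60): x=6.8000 theta=-47/150 (≈-0.3133)
After 3 (propagate distance d=13): x=409/150 (≈2.7267) theta=-47/150 (≈-0.3133)
After 4 (thin lens f=-41): x=409/150 (≈2.7267) theta=-253/1025 (≈-0.2468)
After 5 (propagate distance d=7): x=6143/6150 (≈0.9989) theta=-253/1025 (≈-0.2468)
After 6 (thin lens f=13): x=6143/6150 (≈0.9989) theta=-25877/79950 (≈-0.3237)
After 7 (propagate distance d=25 (to screen)): x=-94511/13325 (≈-7.0928) theta=-25877/79950 (≈-0.3237)
Rounded to 4 decimal places: x = -7.0928

Answer: -7.0928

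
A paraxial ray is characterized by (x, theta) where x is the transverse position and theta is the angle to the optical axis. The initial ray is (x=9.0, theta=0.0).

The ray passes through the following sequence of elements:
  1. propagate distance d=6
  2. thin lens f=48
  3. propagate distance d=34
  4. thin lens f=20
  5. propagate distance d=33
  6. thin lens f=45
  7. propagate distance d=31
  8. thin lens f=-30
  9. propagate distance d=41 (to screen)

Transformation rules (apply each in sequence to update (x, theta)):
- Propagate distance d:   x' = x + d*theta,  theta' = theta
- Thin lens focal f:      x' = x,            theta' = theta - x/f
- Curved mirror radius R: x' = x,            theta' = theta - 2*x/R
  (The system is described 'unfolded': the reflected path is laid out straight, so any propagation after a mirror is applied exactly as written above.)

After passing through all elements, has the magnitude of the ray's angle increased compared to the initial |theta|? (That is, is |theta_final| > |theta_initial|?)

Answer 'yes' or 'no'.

Initial: x=9.0000 theta=0.0000
After 1 (propagate distance d=6): x=9.0000 theta=0.0000
After 2 (thin lens f=48): x=9.0000 theta=-0.1875
After 3 (propagate distance d=34): x=2.6250 theta=-0.1875
After 4 (thin lens f=20): x=2.6250 theta=-51/160 (≈-0.3188)
After 5 (propagate distance d=33): x=-1263/160 (≈-7.8938) theta=-51/160 (≈-0.3188)
After 6 (thin lens f=45): x=-1263/160 (≈-7.8938) theta=-43/300 (≈-0.1433)
After 7 (propagate distance d=31): x=-29609/2400 (≈-12.3371) theta=-43/300 (≈-0.1433)
After 8 (thin lens f=-30): x=-29609/2400 (≈-12.3371) theta=-39929/72000 (≈-0.5546)
After 9 (propagate distance d=41 (to screen)): x=-2525359/72000 (≈-35.0744) theta=-39929/72000 (≈-0.5546)
|theta_initial|=0.0000 |theta_final|=39929/72000 (≈0.5546) -> increased

Answer: yes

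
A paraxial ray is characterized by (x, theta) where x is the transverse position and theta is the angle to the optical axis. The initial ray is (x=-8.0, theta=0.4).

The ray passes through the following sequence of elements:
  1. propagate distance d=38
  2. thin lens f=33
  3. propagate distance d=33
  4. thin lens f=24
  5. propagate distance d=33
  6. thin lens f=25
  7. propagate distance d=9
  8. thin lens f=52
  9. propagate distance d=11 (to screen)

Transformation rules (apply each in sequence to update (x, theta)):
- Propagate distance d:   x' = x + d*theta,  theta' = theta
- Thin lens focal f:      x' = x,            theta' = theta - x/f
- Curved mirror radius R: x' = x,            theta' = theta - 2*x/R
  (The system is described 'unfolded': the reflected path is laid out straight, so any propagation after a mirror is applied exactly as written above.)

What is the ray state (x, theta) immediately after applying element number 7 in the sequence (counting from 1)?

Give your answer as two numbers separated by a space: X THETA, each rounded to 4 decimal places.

Initial: x=-8.0000 theta=0.4000
After 1 (propagate distance d=38): x=7.2000 theta=0.4000
After 2 (thin lens f=33): x=7.2000 theta=2/11 (≈0.1818)
After 3 (propagate distance d=33): x=13.2000 theta=2/11 (≈0.1818)
After 4 (thin lens f=24): x=13.2000 theta=-81/220 (≈-0.3682)
After 5 (propagate distance d=33): x=1.0500 theta=-81/220 (≈-0.3682)
After 6 (thin lens f=25): x=1.0500 theta=-564/1375 (≈-0.4102)
After 7 (propagate distance d=9): x=-14529/5500 (≈-2.6416) theta=-564/1375 (≈-0.4102)
Rounded to 4 decimal places: x = -2.6416, theta = -0.4102

Answer: -2.6416 -0.4102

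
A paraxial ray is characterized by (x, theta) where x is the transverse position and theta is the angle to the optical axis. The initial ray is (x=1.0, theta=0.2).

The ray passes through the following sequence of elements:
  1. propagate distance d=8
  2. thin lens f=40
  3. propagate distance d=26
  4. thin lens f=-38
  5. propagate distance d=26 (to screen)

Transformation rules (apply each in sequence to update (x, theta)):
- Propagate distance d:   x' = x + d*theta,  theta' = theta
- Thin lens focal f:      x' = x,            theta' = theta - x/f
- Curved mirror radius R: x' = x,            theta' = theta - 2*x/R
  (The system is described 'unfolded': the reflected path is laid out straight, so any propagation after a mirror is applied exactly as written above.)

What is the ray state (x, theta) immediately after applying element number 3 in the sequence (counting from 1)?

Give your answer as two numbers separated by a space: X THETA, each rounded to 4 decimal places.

Initial: x=1.0000 theta=0.2000
After 1 (propagate distance d=8): x=2.6000 theta=0.2000
After 2 (thin lens f=40): x=2.6000 theta=0.1350
After 3 (propagate distance d=26): x=6.1100 theta=0.1350
Rounded to 4 decimal places: x = 6.1100, theta = 0.1350

Answer: 6.1100 0.1350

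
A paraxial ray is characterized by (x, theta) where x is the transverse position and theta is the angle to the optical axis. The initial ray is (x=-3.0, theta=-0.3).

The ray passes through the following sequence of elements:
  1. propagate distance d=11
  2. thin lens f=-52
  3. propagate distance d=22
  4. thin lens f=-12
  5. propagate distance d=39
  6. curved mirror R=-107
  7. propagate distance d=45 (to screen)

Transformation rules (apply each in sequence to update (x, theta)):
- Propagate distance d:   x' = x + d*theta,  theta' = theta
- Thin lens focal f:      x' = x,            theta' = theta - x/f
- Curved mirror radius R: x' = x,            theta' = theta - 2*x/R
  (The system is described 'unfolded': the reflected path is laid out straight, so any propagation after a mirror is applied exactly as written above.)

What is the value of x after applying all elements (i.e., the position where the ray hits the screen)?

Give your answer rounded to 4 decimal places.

Answer: -229.3580

Derivation:
Initial: x=-3.0000 theta=-0.3000
After 1 (propagate distance d=11): x=-6.3000 theta=-0.3000
After 2 (thin lens f=-52): x=-6.3000 theta=-219/520 (≈-0.4212)
After 3 (propagate distance d=22): x=-4047/260 (≈-15.5654) theta=-219/520 (≈-0.4212)
After 4 (thin lens f=-12): x=-4047/260 (≈-15.5654) theta=-1787/1040 (≈-1.7183)
After 5 (propagate distance d=39): x=-85881/1040 (≈-82.5779) theta=-1787/1040 (≈-1.7183)
After 6 (curved mirror R=-107): x=-85881/1040 (≈-82.5779) theta=-362971/111280 (≈-3.2618)
After 7 (propagate distance d=45 (to screen)): x=-12761481/55640 (≈-229.3580) theta=-362971/111280 (≈-3.2618)
Rounded to 4 decimal places: x = -229.3580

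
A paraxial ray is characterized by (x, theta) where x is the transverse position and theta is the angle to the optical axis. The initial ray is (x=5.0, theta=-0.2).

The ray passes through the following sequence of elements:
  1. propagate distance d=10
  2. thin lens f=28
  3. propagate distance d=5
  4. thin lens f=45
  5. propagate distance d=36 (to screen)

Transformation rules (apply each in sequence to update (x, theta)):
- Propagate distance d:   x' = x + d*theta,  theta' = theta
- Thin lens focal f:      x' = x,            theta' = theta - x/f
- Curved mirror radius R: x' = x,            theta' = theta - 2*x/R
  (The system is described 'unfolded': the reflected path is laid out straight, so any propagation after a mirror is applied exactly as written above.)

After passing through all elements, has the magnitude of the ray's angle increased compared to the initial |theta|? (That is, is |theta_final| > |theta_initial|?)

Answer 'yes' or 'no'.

Answer: yes

Derivation:
Initial: x=5.0000 theta=-0.2000
After 1 (propagate distance d=10): x=3.0000 theta=-0.2000
After 2 (thin lens f=28): x=3.0000 theta=-43/140 (≈-0.3071)
After 3 (propagate distance d=5): x=41/28 (≈1.4643) theta=-43/140 (≈-0.3071)
After 4 (thin lens f=45): x=41/28 (≈1.4643) theta=-107/315 (≈-0.3397)
After 5 (propagate distance d=36 (to screen)): x=-1507/140 (≈-10.7643) theta=-107/315 (≈-0.3397)
|theta_initial|=0.2000 |theta_final|=107/315 (≈0.3397) -> increased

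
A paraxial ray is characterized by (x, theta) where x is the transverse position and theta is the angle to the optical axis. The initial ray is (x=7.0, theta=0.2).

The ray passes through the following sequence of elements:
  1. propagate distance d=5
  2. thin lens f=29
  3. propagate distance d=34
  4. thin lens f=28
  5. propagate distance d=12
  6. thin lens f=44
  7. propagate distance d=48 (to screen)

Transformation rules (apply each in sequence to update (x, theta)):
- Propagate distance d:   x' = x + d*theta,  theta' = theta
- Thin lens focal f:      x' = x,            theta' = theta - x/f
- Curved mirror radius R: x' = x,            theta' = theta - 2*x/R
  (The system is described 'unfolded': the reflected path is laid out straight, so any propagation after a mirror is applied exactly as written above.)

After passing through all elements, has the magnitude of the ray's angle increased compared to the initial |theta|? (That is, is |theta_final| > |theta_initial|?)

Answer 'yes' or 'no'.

Answer: yes

Derivation:
Initial: x=7.0000 theta=0.2000
After 1 (propagate distance d=5): x=8.0000 theta=0.2000
After 2 (thin lens f=29): x=8.0000 theta=-11/145 (≈-0.0759)
After 3 (propagate distance d=34): x=786/145 (≈5.4207) theta=-11/145 (≈-0.0759)
After 4 (thin lens f=28): x=786/145 (≈5.4207) theta=-547/2030 (≈-0.2695)
After 5 (propagate distance d=12): x=444/203 (≈2.1872) theta=-547/2030 (≈-0.2695)
After 6 (thin lens f=44): x=444/203 (≈2.1872) theta=-7127/22330 (≈-0.3192)
After 7 (propagate distance d=48 (to screen)): x=-146628/11165 (≈-13.1328) theta=-7127/22330 (≈-0.3192)
|theta_initial|=0.2000 |theta_final|=7127/22330 (≈0.3192) -> increased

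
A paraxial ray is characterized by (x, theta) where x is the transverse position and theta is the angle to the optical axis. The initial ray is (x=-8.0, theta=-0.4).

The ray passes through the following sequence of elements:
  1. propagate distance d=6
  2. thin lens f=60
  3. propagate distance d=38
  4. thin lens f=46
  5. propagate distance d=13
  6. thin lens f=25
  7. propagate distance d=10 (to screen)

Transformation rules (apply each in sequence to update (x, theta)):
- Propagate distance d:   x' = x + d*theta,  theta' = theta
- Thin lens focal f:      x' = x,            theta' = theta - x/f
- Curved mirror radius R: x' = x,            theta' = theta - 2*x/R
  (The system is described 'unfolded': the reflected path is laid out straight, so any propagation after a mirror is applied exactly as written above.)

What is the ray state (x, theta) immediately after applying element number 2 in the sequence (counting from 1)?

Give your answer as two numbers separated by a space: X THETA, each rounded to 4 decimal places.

Answer: -10.4000 -0.2267

Derivation:
Initial: x=-8.0000 theta=-0.4000
After 1 (propagate distance d=6): x=-10.4000 theta=-0.4000
After 2 (thin lens f=60): x=-10.4000 theta=-17/75 (≈-0.2267)
Rounded to 4 decimal places: x = -10.4000, theta = -0.2267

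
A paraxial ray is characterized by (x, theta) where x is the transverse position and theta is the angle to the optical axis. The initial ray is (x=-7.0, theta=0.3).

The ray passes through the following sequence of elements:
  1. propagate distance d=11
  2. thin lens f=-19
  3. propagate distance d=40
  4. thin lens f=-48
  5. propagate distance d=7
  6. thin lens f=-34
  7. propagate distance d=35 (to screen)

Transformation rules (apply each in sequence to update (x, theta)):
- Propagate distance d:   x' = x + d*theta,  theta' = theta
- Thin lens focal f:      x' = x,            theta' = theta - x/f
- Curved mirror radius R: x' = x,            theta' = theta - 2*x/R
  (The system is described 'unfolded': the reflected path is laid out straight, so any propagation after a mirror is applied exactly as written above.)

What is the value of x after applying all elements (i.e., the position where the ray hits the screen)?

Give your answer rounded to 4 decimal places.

Answer: 6.7390

Derivation:
Initial: x=-7.0000 theta=0.3000
After 1 (propagate distance d=11): x=-3.7000 theta=0.3000
After 2 (thin lens f=-19): x=-3.7000 theta=2/19 (≈0.1053)
After 3 (propagate distance d=40): x=97/190 (≈0.5105) theta=2/19 (≈0.1053)
After 4 (thin lens f=-48): x=97/190 (≈0.5105) theta=1057/9120 (≈0.1159)
After 5 (propagate distance d=7): x=2411/1824 (≈1.3218) theta=1057/9120 (≈0.1159)
After 6 (thin lens f=-34): x=2411/1824 (≈1.3218) theta=47993/310080 (≈0.1548)
After 7 (propagate distance d=35 (to screen)): x=417925/62016 (≈6.7390) theta=47993/310080 (≈0.1548)
Rounded to 4 decimal places: x = 6.7390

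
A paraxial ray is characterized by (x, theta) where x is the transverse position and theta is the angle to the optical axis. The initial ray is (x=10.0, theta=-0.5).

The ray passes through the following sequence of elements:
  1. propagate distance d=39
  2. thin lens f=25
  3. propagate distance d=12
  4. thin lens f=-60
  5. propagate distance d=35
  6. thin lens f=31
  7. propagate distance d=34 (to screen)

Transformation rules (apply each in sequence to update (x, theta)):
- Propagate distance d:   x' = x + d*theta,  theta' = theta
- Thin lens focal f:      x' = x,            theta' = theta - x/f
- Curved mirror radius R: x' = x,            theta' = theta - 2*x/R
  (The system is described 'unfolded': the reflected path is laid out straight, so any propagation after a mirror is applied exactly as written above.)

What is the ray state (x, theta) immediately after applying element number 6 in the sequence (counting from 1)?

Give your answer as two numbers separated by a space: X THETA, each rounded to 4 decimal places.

Initial: x=10.0000 theta=-0.5000
After 1 (propagate distance d=39): x=-9.5000 theta=-0.5000
After 2 (thin lens f=25): x=-9.5000 theta=-0.1200
After 3 (propagate distance d=12): x=-10.9400 theta=-0.1200
After 4 (thin lens f=-60): x=-10.9400 theta=-907/3000 (≈-0.3023)
After 5 (propagate distance d=35): x=-12913/600 (≈-21.5217) theta=-907/3000 (≈-0.3023)
After 6 (thin lens f=31): x=-12913/600 (≈-21.5217) theta=4556/11625 (≈0.3919)
Rounded to 4 decimal places: x = -21.5217, theta = 0.3919

Answer: -21.5217 0.3919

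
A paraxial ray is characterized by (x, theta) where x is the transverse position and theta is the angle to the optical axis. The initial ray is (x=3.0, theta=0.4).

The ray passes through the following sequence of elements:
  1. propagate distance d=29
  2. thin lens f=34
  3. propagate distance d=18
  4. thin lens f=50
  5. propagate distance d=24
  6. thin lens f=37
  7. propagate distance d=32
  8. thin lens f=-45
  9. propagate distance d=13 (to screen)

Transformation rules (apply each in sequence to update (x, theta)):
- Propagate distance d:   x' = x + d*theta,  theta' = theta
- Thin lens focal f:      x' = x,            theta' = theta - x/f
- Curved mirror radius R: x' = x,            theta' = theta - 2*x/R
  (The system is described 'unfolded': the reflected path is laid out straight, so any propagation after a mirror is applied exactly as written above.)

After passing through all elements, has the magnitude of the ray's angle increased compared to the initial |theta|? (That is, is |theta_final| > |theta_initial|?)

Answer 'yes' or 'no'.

Answer: yes

Derivation:
Initial: x=3.0000 theta=0.4000
After 1 (propagate distance d=29): x=14.6000 theta=0.4000
After 2 (thin lens f=34): x=14.6000 theta=-1/34 (≈-0.0294)
After 3 (propagate distance d=18): x=1196/85 (≈14.0706) theta=-1/34 (≈-0.0294)
After 4 (thin lens f=50): x=1196/85 (≈14.0706) theta=-1321/4250 (≈-0.3108)
After 5 (propagate distance d=24): x=14048/2125 (≈6.6108) theta=-1321/4250 (≈-0.3108)
After 6 (thin lens f=37): x=14048/2125 (≈6.6108) theta=-76973/157250 (≈-0.4895)
After 7 (propagate distance d=32): x=-711792/78625 (≈-9.0530) theta=-76973/157250 (≈-0.4895)
After 8 (thin lens f=-45): x=-711792/78625 (≈-9.0530) theta=-543041/786250 (≈-0.6907)
After 9 (propagate distance d=13 (to screen)): x=-14177453/786250 (≈-18.0317) theta=-543041/786250 (≈-0.6907)
|theta_initial|=0.4000 |theta_final|=543041/786250 (≈0.6907) -> increased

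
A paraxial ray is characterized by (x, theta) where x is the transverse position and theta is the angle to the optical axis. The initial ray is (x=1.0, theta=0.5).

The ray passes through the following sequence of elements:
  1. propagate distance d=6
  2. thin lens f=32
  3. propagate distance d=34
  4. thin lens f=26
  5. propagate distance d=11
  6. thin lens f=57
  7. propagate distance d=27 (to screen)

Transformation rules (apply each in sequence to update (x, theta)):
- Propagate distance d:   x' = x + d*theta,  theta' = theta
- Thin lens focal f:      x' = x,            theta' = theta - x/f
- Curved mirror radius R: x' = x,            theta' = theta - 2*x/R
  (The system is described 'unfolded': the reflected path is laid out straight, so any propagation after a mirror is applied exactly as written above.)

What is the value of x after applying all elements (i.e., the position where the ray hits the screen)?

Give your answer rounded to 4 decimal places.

Answer: -0.0121

Derivation:
Initial: x=1.0000 theta=0.5000
After 1 (propagate distance d=6): x=4.0000 theta=0.5000
After 2 (thin lens f=32): x=4.0000 theta=0.3750
After 3 (propagate distance d=34): x=16.7500 theta=0.3750
After 4 (thin lens f=26): x=16.7500 theta=-7/26 (≈-0.2692)
After 5 (propagate distance d=11): x=717/52 (≈13.7885) theta=-7/26 (≈-0.2692)
After 6 (thin lens f=57): x=717/52 (≈13.7885) theta=-505/988 (≈-0.5111)
After 7 (propagate distance d=27 (to screen)): x=-3/247 (≈-0.0121) theta=-505/988 (≈-0.5111)
Rounded to 4 decimal places: x = -0.0121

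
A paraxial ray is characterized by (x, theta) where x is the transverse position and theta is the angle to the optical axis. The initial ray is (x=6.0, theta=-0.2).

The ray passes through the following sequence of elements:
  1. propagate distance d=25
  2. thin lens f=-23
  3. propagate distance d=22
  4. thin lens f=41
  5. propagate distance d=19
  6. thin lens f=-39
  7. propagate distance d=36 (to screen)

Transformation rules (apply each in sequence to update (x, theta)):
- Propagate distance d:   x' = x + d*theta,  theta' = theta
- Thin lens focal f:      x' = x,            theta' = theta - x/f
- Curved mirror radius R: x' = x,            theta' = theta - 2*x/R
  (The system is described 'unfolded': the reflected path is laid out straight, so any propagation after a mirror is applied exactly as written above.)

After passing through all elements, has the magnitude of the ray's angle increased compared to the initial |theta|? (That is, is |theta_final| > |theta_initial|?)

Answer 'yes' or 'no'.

Answer: yes

Derivation:
Initial: x=6.0000 theta=-0.2000
After 1 (propagate distance d=25): x=1.0000 theta=-0.2000
After 2 (thin lens f=-23): x=1.0000 theta=-18/115 (≈-0.1565)
After 3 (propagate distance d=22): x=-281/115 (≈-2.4435) theta=-18/115 (≈-0.1565)
After 4 (thin lens f=41): x=-281/115 (≈-2.4435) theta=-457/4715 (≈-0.0969)
After 5 (propagate distance d=19): x=-20204/4715 (≈-4.2850) theta=-457/4715 (≈-0.0969)
After 6 (thin lens f=-39): x=-20204/4715 (≈-4.2850) theta=-38027/183885 (≈-0.2068)
After 7 (propagate distance d=36 (to screen)): x=-17536/1495 (≈-11.7298) theta=-38027/183885 (≈-0.2068)
|theta_initial|=0.2000 |theta_final|=38027/183885 (≈0.2068) -> increased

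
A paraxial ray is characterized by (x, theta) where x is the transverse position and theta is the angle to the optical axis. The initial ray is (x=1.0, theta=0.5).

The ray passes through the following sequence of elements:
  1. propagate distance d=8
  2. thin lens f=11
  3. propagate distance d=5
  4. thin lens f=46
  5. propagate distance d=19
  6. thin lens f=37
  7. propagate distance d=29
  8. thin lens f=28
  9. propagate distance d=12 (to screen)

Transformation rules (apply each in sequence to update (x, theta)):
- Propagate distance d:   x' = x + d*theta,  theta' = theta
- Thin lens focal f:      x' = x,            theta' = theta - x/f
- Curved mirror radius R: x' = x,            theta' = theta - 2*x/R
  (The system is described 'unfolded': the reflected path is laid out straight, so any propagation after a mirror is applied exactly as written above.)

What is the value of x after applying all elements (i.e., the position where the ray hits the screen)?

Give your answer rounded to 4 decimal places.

Answer: -2.7375

Derivation:
Initial: x=1.0000 theta=0.5000
After 1 (propagate distance d=8): x=5.0000 theta=0.5000
After 2 (thin lens f=11): x=5.0000 theta=1/22 (≈0.0455)
After 3 (propagate distance d=5): x=115/22 (≈5.2273) theta=1/22 (≈0.0455)
After 4 (thin lens f=46): x=115/22 (≈5.2273) theta=-3/44 (≈-0.0682)
After 5 (propagate distance d=19): x=173/44 (≈3.9318) theta=-3/44 (≈-0.0682)
After 6 (thin lens f=37): x=173/44 (≈3.9318) theta=-71/407 (≈-0.1744)
After 7 (propagate distance d=29): x=-1835/1628 (≈-1.1271) theta=-71/407 (≈-0.1744)
After 8 (thin lens f=28): x=-1835/1628 (≈-1.1271) theta=-6117/45584 (≈-0.1342)
After 9 (propagate distance d=12 (to screen)): x=-709/259 (≈-2.7375) theta=-6117/45584 (≈-0.1342)
Rounded to 4 decimal places: x = -2.7375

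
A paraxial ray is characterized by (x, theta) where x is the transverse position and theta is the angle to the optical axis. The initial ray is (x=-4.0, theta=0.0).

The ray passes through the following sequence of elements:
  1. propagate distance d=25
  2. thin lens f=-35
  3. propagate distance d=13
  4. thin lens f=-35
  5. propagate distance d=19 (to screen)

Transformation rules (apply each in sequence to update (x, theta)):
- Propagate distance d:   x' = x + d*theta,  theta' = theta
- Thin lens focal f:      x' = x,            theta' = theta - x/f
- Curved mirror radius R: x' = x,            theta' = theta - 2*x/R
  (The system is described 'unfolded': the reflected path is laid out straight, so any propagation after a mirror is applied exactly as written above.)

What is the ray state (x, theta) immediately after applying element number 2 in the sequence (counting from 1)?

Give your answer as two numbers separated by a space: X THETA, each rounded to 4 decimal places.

Answer: -4.0000 -0.1143

Derivation:
Initial: x=-4.0000 theta=0.0000
After 1 (propagate distance d=25): x=-4.0000 theta=0.0000
After 2 (thin lens f=-35): x=-4.0000 theta=-4/35 (≈-0.1143)
Rounded to 4 decimal places: x = -4.0000, theta = -0.1143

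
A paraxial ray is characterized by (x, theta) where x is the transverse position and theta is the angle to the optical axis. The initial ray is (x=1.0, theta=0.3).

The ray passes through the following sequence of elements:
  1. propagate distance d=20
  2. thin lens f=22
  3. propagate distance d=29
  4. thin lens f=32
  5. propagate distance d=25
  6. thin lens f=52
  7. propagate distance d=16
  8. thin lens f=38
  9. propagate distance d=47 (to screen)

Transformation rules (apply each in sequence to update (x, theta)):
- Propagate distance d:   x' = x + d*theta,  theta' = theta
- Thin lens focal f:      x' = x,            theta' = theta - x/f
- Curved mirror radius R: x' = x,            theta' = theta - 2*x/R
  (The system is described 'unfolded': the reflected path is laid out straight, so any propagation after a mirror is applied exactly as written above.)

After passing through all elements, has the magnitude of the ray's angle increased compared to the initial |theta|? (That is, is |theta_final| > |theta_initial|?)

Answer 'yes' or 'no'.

Initial: x=1.0000 theta=0.3000
After 1 (propagate distance d=20): x=7.0000 theta=0.3000
After 2 (thin lens f=22): x=7.0000 theta=-1/55 (≈-0.0182)
After 3 (propagate distance d=29): x=356/55 (≈6.4727) theta=-1/55 (≈-0.0182)
After 4 (thin lens f=32): x=356/55 (≈6.4727) theta=-97/440 (≈-0.2205)
After 5 (propagate distance d=25): x=423/440 (≈0.9614) theta=-97/440 (≈-0.2205)
After 6 (thin lens f=52): x=423/440 (≈0.9614) theta=-497/2080 (≈-0.2389)
After 7 (propagate distance d=16): x=-16369/5720 (≈-2.8617) theta=-497/2080 (≈-0.2389)
After 8 (thin lens f=38): x=-16369/5720 (≈-2.8617) theta=-14227/86944 (≈-0.1636)
After 9 (propagate distance d=47 (to screen)): x=-4587389/434720 (≈-10.5525) theta=-14227/86944 (≈-0.1636)
|theta_initial|=0.3000 |theta_final|=14227/86944 (≈0.1636) -> not increased

Answer: no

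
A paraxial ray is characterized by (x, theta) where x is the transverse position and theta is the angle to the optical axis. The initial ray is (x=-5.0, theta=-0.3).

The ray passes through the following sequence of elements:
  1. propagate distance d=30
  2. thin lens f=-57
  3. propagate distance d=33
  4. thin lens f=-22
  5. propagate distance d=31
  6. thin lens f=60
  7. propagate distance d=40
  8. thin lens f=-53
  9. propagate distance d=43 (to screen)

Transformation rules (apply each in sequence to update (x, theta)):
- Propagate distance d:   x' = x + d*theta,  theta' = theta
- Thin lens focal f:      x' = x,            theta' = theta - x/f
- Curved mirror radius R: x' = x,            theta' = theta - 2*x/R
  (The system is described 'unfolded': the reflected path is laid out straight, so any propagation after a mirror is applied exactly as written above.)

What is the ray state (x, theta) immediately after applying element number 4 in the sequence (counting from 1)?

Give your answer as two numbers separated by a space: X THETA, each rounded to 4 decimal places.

Answer: -32.0053 -2.0004

Derivation:
Initial: x=-5.0000 theta=-0.3000
After 1 (propagate distance d=30): x=-14.0000 theta=-0.3000
After 2 (thin lens f=-57): x=-14.0000 theta=-311/570 (≈-0.5456)
After 3 (propagate distance d=33): x=-6081/190 (≈-32.0053) theta=-311/570 (≈-0.5456)
After 4 (thin lens f=-22): x=-6081/190 (≈-32.0053) theta=-5017/2508 (≈-2.0004)
Rounded to 4 decimal places: x = -32.0053, theta = -2.0004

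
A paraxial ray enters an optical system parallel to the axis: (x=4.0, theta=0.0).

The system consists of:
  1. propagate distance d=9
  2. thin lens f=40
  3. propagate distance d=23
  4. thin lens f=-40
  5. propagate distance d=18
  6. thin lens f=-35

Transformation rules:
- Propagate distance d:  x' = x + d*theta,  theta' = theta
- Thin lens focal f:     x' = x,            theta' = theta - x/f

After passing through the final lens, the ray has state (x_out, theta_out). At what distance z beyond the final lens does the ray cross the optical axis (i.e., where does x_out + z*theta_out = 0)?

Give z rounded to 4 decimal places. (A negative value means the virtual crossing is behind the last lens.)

Initial: x=4.0000 theta=0.0000
After 1 (propagate distance d=9): x=4.0000 theta=0.0000
After 2 (thin lens f=40): x=4.0000 theta=-0.1000
After 3 (propagate distance d=23): x=1.7000 theta=-0.1000
After 4 (thin lens f=-40): x=1.7000 theta=-0.0575
After 5 (propagate distance d=18): x=0.6650 theta=-0.0575
After 6 (thin lens f=-35): x=0.6650 theta=-0.0385
z_focus = -x_out/theta_out = -(0.6650)/(-0.0385) = 190/11 ≈ 17.2727
Rounded to 4 decimal places: z = 17.2727

Answer: 17.2727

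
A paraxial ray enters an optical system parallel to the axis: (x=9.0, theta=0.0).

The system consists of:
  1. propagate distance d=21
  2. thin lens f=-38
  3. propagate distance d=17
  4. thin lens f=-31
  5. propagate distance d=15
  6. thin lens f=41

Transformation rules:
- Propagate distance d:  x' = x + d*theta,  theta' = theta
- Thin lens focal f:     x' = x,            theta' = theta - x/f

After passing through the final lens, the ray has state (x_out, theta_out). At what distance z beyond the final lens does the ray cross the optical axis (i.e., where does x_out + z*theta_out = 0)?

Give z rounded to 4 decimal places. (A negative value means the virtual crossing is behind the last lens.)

Answer: -231.2524

Derivation:
Initial: x=9.0000 theta=0.0000
After 1 (propagate distance d=21): x=9.0000 theta=0.0000
After 2 (thin lens f=-38): x=9.0000 theta=9/38 (≈0.2368)
After 3 (propagate distance d=17): x=495/38 (≈13.0263) theta=9/38 (≈0.2368)
After 4 (thin lens f=-31): x=495/38 (≈13.0263) theta=387/589 (≈0.6570)
After 5 (propagate distance d=15): x=26955/1178 (≈22.8820) theta=387/589 (≈0.6570)
After 6 (thin lens f=41): x=26955/1178 (≈22.8820) theta=4779/48298 (≈0.0989)
z_focus = -x_out/theta_out = -(26955/1178)/(4779/48298) = -122795/531 ≈ -231.2524
Rounded to 4 decimal places: z = -231.2524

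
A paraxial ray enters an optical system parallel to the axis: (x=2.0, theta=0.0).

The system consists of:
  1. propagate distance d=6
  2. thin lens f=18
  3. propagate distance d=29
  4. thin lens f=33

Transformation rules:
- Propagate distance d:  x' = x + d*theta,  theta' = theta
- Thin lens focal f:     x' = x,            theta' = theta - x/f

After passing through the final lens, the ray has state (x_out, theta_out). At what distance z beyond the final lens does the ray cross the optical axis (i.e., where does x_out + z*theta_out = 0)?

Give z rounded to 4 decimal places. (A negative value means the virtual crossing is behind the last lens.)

Initial: x=2.0000 theta=0.0000
After 1 (propagate distance d=6): x=2.0000 theta=0.0000
After 2 (thin lens f=18): x=2.0000 theta=-1/9 (≈-0.1111)
After 3 (propagate distance d=29): x=-11/9 (≈-1.2222) theta=-1/9 (≈-0.1111)
After 4 (thin lens f=33): x=-11/9 (≈-1.2222) theta=-2/27 (≈-0.0741)
z_focus = -x_out/theta_out = -(-11/9)/(-2/27) = -16.5000
Rounded to 4 decimal places: z = -16.5000

Answer: -16.5000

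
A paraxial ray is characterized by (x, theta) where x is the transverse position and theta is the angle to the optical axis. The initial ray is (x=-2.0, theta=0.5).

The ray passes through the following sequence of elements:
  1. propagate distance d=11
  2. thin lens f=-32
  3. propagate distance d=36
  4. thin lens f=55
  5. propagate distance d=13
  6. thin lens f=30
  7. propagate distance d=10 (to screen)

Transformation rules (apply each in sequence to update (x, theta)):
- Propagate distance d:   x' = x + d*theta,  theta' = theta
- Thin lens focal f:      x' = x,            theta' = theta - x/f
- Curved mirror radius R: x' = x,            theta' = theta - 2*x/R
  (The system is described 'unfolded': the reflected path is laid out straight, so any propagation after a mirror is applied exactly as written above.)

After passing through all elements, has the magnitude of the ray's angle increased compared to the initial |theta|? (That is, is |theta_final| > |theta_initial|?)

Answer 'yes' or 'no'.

Answer: yes

Derivation:
Initial: x=-2.0000 theta=0.5000
After 1 (propagate distance d=11): x=3.5000 theta=0.5000
After 2 (thin lens f=-32): x=3.5000 theta=39/64 (≈0.6094)
After 3 (propagate distance d=36): x=25.4375 theta=39/64 (≈0.6094)
After 4 (thin lens f=55): x=25.4375 theta=47/320 (≈0.1469)
After 5 (propagate distance d=13): x=8751/320 (≈27.3469) theta=47/320 (≈0.1469)
After 6 (thin lens f=30): x=8751/320 (≈27.3469) theta=-2447/3200 (≈-0.7647)
After 7 (propagate distance d=10 (to screen)): x=19.7000 theta=-2447/3200 (≈-0.7647)
|theta_initial|=0.5000 |theta_final|=2447/3200 (≈0.7647) -> increased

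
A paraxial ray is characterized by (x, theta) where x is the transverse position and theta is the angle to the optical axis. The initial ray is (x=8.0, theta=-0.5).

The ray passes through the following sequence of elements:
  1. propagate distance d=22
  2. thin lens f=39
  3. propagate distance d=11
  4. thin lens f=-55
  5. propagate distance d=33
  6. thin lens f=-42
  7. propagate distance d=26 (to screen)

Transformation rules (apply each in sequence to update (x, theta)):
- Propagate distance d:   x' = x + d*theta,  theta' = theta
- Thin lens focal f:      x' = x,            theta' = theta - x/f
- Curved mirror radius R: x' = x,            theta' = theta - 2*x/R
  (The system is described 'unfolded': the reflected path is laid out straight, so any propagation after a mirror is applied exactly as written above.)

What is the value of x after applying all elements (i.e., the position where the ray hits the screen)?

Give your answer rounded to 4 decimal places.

Answer: -57.0497

Derivation:
Initial: x=8.0000 theta=-0.5000
After 1 (propagate distance d=22): x=-3.0000 theta=-0.5000
After 2 (thin lens f=39): x=-3.0000 theta=-11/26 (≈-0.4231)
After 3 (propagate distance d=11): x=-199/26 (≈-7.6538) theta=-11/26 (≈-0.4231)
After 4 (thin lens f=-55): x=-199/26 (≈-7.6538) theta=-402/715 (≈-0.5622)
After 5 (propagate distance d=33): x=-3407/130 (≈-26.2077) theta=-402/715 (≈-0.5622)
After 6 (thin lens f=-42): x=-3407/130 (≈-26.2077) theta=-14249/12012 (≈-1.1862)
After 7 (propagate distance d=26 (to screen)): x=-856601/15015 (≈-57.0497) theta=-14249/12012 (≈-1.1862)
Rounded to 4 decimal places: x = -57.0497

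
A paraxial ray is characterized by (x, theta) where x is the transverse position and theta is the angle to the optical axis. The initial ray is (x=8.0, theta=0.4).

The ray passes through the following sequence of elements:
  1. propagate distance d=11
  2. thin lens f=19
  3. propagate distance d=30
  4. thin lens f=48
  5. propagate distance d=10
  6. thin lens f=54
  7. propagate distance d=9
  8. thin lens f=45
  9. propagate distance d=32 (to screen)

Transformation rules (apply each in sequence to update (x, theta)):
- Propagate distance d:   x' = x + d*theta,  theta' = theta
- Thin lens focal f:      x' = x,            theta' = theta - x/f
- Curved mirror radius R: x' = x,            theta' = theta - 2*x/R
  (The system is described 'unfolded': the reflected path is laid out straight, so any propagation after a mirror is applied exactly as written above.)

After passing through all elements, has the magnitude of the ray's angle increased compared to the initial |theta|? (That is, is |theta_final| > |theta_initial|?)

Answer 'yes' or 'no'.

Initial: x=8.0000 theta=0.4000
After 1 (propagate distance d=11): x=12.4000 theta=0.4000
After 2 (thin lens f=19): x=12.4000 theta=-24/95 (≈-0.2526)
After 3 (propagate distance d=30): x=458/95 (≈4.8211) theta=-24/95 (≈-0.2526)
After 4 (thin lens f=48): x=458/95 (≈4.8211) theta=-161/456 (≈-0.3531)
After 5 (propagate distance d=10): x=1471/1140 (≈1.2904) theta=-161/456 (≈-0.3531)
After 6 (thin lens f=54): x=1471/1140 (≈1.2904) theta=-11603/30780 (≈-0.3770)
After 7 (propagate distance d=9): x=-719/342 (≈-2.1023) theta=-11603/30780 (≈-0.3770)
After 8 (thin lens f=45): x=-719/342 (≈-2.1023) theta=-107/324 (≈-0.3302)
After 9 (propagate distance d=32 (to screen)): x=-38999/3078 (≈-12.6702) theta=-107/324 (≈-0.3302)
|theta_initial|=0.4000 |theta_final|=107/324 (≈0.3302) -> not increased

Answer: no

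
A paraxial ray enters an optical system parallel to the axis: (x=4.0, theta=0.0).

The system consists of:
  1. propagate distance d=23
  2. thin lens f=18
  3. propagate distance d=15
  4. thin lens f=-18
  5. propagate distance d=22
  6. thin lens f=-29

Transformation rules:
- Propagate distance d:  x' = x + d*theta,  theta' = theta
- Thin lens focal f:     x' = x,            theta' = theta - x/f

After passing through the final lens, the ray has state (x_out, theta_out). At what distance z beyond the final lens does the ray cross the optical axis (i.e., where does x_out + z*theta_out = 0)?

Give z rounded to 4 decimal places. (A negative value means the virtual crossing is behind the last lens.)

Initial: x=4.0000 theta=0.0000
After 1 (propagate distance d=23): x=4.0000 theta=0.0000
After 2 (thin lens f=18): x=4.0000 theta=-2/9 (≈-0.2222)
After 3 (propagate distance d=15): x=2/3 (≈0.6667) theta=-2/9 (≈-0.2222)
After 4 (thin lens f=-18): x=2/3 (≈0.6667) theta=-5/27 (≈-0.1852)
After 5 (propagate distance d=22): x=-92/27 (≈-3.4074) theta=-5/27 (≈-0.1852)
After 6 (thin lens f=-29): x=-92/27 (≈-3.4074) theta=-79/261 (≈-0.3027)
z_focus = -x_out/theta_out = -(-92/27)/(-79/261) = -2668/237 ≈ -11.2574
Rounded to 4 decimal places: z = -11.2574

Answer: -11.2574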